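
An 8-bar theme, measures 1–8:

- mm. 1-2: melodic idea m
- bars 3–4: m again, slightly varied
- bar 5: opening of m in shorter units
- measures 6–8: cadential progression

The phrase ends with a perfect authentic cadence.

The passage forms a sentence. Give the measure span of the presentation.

measures 1–4

The presentation of a sentence is the basic idea (measures 1-2) plus its repetition (measures 3-4); the presentation is therefore measures 1–4.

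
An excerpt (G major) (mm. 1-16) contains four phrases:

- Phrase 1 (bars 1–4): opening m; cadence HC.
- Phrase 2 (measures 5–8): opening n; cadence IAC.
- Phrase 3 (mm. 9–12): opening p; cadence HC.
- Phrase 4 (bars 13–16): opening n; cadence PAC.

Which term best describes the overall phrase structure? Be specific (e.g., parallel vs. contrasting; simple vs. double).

contrasting double period

Four phrases in two halves: the first half (mm. 1-8) ends with an imperfect authentic cadence, the second (mm. 9-16) with a perfect authentic cadence — a large antecedent–consequent pair, i.e. a double period.
Phrase 3 begins with different material from phrase 1, making it contrasting.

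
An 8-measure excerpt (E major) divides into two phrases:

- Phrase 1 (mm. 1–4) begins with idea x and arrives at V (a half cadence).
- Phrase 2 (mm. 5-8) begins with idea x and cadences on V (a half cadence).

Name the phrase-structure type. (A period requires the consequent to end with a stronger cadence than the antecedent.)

Both phrases have the same opening (x) and the same cadence (half cadence): the second is a restatement, not a consequent, so this is a repeated phrase rather than a period.

repeated phrase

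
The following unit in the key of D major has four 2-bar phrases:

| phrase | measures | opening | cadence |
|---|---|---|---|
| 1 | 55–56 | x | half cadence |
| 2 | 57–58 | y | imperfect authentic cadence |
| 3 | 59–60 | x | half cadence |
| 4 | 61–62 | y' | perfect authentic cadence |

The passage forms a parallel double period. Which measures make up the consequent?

measures 59–62

In a double period the first pair of phrases (ending imperfect authentic cadence) is the large antecedent and the second pair (ending perfect authentic cadence) is the large consequent; the consequent is measures 59–62.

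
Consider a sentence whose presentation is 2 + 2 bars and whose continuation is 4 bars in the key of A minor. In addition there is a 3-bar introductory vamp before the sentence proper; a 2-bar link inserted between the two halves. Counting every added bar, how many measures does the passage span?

Basic sentence: 2 + 2 + 4 = 8 bars.
8 (basic form) + 3 (introduction) + 2 (link) = 13.

13 measures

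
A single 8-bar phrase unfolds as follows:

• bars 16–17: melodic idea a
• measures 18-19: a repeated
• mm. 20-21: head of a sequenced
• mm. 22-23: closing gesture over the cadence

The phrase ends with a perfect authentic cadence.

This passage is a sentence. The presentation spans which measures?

The presentation of a sentence is the basic idea (mm. 16–17) plus its repetition (mm. 18–19); the presentation is therefore mm. 16–19.

measures 16–19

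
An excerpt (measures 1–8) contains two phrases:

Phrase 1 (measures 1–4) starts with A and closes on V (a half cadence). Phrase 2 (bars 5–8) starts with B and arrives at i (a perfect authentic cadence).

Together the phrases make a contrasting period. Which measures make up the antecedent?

The phrase ending with the weaker cadence (half cadence) is the antecedent; the one ending more conclusively (perfect authentic cadence) is the consequent. The antecedent is measures 1–4.

measures 1–4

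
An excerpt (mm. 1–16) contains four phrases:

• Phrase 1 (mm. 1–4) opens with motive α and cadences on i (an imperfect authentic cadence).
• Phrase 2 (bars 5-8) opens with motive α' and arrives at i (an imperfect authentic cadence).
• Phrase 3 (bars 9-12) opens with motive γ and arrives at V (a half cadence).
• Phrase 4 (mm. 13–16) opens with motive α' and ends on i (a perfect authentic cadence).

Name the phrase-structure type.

Four phrases in two halves: the first half (measures 1–8) ends with an imperfect authentic cadence, the second (mm. 9–16) with a perfect authentic cadence — a large antecedent–consequent pair, i.e. a double period.
Phrase 3 begins with different material from phrase 1, making it contrasting.

contrasting double period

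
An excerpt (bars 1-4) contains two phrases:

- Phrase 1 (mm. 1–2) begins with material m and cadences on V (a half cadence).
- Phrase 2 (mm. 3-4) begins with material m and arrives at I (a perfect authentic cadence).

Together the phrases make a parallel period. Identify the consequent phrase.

phrase 2

The phrase ending with the weaker cadence (half cadence) is the antecedent; the one ending more conclusively (perfect authentic cadence) is the consequent. The consequent is phrase 2.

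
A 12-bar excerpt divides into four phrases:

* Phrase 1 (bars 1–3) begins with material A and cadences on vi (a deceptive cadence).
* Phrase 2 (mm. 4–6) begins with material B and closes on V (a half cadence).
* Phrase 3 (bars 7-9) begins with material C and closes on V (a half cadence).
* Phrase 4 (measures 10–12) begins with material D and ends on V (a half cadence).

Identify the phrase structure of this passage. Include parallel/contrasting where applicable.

phrase group

Phrase 4 ends with a half cadence, no stronger than phrase 2's half cadence, so the four phrases do not form a double period; nor do phrases 3–4 duplicate 1–2, so it is not a repeated period. With no phrase reaching a conclusive cadence, the passage is a phrase group.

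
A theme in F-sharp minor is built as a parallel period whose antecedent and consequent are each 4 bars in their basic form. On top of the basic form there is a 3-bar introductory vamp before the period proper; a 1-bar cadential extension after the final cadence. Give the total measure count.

Basic parallel period: 4 + 4 = 8 bars.
8 (basic form) + 3 (introduction) + 1 (cadential extension) = 12.

12 measures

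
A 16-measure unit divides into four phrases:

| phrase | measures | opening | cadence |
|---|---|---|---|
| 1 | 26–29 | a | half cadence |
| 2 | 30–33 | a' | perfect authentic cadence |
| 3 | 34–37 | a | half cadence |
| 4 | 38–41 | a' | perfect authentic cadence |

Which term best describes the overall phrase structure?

repeated period

The cadence pattern HC–PAC–HC–PAC is weak–strong twice, and phrases 3–4 restate phrases 1–2: a period heard twice, not a double period (which would end weakly at phrase 2).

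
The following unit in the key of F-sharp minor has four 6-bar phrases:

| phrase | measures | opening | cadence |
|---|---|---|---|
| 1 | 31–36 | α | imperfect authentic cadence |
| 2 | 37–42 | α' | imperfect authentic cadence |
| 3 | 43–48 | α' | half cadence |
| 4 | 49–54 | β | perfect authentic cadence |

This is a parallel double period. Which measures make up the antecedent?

measures 31–42

In a double period the first pair of phrases (ending imperfect authentic cadence) is the large antecedent and the second pair (ending perfect authentic cadence) is the large consequent; the antecedent is measures 31–42.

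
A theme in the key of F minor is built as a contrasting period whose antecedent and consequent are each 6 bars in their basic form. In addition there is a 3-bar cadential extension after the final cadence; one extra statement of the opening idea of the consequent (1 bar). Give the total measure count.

Basic contrasting period: 6 + 6 = 12 bars.
12 (basic form) + 3 (cadential extension) + 1 (extra statement) = 16.

16 measures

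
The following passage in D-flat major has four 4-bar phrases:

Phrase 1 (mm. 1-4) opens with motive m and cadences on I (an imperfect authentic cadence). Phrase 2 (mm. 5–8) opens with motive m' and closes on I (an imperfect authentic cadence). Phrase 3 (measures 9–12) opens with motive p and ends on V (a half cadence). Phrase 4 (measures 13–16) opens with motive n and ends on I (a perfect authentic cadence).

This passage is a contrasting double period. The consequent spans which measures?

measures 9–16

In a double period the four phrases pair into a large antecedent (phrases 1–2, ending imperfect authentic cadence) and a large consequent (phrases 3–4, ending perfect authentic cadence). The consequent spans mm. 9–16.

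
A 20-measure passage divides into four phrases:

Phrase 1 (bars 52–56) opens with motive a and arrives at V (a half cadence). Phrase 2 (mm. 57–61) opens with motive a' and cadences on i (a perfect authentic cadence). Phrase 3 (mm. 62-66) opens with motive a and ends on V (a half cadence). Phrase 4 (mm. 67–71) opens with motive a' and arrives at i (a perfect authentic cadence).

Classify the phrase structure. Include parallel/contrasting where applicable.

The cadence pattern HC–PAC–HC–PAC is weak–strong twice, and phrases 3–4 restate phrases 1–2: a period heard twice, not a double period (which would end weakly at phrase 2).

repeated period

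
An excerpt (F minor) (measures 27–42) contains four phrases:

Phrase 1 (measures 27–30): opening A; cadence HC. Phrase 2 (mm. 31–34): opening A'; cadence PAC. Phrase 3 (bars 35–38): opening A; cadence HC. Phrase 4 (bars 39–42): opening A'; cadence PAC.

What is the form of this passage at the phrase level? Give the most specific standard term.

repeated period

The cadence pattern HC–PAC–HC–PAC is weak–strong twice, and phrases 3–4 restate phrases 1–2: a period heard twice, not a double period (which would end weakly at phrase 2).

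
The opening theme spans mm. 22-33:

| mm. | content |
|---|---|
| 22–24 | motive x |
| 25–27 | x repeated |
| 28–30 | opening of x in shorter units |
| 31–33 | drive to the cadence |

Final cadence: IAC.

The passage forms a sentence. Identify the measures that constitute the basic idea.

measures 22–24

The presentation of a sentence is the basic idea (mm. 22–24) plus its repetition (bars 25–27); the basic idea is therefore bars 22–24.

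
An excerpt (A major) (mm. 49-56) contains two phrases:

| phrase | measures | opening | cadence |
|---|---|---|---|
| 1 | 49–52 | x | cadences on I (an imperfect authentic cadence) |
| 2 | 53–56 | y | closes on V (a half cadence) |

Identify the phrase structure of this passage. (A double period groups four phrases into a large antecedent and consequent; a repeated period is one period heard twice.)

phrase group

The second phrase closes with a half cadence, which is not stronger than the first phrase's imperfect authentic cadence; without a weak→strong cadential pair there is no antecedent–consequent relationship, so this is a phrase group rather than a period.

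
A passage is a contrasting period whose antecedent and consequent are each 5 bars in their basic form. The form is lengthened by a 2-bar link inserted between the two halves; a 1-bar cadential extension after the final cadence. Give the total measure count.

Basic contrasting period: 5 + 5 = 10 bars.
10 (basic form) + 2 (link) + 1 (cadential extension) = 13.

13 measures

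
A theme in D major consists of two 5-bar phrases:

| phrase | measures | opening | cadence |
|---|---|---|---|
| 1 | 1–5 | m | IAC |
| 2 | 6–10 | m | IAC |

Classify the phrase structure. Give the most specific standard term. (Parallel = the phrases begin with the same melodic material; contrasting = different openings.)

Both phrases have the same opening (m) and the same cadence (imperfect authentic cadence): the second is a restatement, not a consequent, so this is a repeated phrase rather than a period.

repeated phrase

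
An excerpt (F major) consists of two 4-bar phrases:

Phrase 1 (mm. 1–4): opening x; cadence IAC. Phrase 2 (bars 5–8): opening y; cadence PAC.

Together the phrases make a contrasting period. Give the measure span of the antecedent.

The phrase ending with the weaker cadence (imperfect authentic cadence) is the antecedent; the one ending more conclusively (perfect authentic cadence) is the consequent. The antecedent is measures 1–4.

measures 1–4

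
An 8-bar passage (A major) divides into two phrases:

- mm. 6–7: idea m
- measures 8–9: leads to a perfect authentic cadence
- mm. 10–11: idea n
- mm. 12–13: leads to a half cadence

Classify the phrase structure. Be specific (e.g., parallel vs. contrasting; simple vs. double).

The second phrase closes with a half cadence, which is not stronger than the first phrase's perfect authentic cadence; without a weak→strong cadential pair there is no antecedent–consequent relationship, so this is a phrase group rather than a period.

phrase group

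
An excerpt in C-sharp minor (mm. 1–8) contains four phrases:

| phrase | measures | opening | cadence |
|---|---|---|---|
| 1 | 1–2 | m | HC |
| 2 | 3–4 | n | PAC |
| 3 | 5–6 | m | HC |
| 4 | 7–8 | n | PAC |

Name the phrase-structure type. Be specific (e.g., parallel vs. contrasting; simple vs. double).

repeated period

The cadence pattern HC–PAC–HC–PAC is weak–strong twice, and phrases 3–4 restate phrases 1–2: a period heard twice, not a double period (which would end weakly at phrase 2).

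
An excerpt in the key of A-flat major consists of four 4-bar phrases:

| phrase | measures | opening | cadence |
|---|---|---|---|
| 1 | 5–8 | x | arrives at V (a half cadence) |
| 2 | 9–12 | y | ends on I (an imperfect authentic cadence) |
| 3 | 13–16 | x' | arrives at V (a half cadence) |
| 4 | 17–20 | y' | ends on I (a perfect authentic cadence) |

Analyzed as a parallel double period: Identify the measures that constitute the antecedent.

In a double period the four phrases pair into a large antecedent (phrases 1–2, ending imperfect authentic cadence) and a large consequent (phrases 3–4, ending perfect authentic cadence). The antecedent spans bars 5–12.

measures 5–12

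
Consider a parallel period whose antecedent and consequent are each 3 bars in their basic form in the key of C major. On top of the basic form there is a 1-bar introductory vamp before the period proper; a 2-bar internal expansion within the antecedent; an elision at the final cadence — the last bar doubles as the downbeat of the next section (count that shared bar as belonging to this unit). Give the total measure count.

9 measures

Basic parallel period: 3 + 3 = 6 bars.
6 (basic form) + 1 (introduction) + 2 (internal expansion) = 9.
The elision shares a bar with the next section but does not change this unit's count.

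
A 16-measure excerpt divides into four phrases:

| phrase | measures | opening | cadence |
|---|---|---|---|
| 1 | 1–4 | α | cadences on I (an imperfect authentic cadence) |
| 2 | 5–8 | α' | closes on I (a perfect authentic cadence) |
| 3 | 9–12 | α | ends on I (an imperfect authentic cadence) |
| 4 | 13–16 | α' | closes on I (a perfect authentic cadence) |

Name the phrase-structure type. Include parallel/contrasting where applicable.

repeated period

The cadence pattern IAC–PAC–IAC–PAC is weak–strong twice, and phrases 3–4 restate phrases 1–2: a period heard twice, not a double period (which would end weakly at phrase 2).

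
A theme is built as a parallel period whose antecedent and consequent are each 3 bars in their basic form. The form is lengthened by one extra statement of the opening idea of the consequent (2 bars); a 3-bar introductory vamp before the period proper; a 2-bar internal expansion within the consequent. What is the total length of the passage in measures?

Basic parallel period: 3 + 3 = 6 bars.
6 (basic form) + 2 (extra statement) + 3 (introduction) + 2 (internal expansion) = 13.

13 measures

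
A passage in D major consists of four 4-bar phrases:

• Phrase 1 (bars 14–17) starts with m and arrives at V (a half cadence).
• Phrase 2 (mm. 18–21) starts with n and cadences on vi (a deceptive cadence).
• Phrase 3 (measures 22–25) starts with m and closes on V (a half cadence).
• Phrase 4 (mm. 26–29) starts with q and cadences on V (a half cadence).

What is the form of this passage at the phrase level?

Phrase 4 ends with a half cadence, no stronger than phrase 2's deceptive cadence, so the four phrases do not form a double period; nor do phrases 3–4 duplicate 1–2, so it is not a repeated period. With no phrase reaching a conclusive cadence, the passage is a phrase group.

phrase group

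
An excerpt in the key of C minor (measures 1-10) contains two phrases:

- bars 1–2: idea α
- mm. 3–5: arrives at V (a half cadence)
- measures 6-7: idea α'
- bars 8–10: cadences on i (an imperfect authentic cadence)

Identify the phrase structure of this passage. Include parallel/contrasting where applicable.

parallel period

Phrase 1 ends with a half cadence (weaker) and phrase 2 with an imperfect authentic cadence (stronger): antecedent + consequent = a period.
The two phrases open with the same material (α / α'), so the period is parallel.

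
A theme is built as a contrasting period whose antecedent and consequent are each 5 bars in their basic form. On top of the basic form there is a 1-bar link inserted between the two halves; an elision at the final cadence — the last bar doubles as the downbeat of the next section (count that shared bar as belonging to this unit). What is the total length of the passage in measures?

11 measures

Basic contrasting period: 5 + 5 = 10 bars.
10 (basic form) + 1 (link) = 11.
The elision shares a bar with the next section but does not change this unit's count.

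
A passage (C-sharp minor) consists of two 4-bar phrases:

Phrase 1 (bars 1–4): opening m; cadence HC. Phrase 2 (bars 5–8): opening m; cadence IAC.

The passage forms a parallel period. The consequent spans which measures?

measures 5–8

The antecedent is the phrase ending with the weaker cadence (half cadence, phrase 1) and the consequent the one ending more conclusively (imperfect authentic cadence, phrase 2); the consequent is bars 5–8.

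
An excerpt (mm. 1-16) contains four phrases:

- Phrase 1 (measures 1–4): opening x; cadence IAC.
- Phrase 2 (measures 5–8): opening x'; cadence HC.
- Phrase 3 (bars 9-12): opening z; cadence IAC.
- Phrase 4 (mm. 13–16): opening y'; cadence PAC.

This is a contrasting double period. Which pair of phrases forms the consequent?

phrases 3 and 4

In a double period the first pair of phrases (ending half cadence) is the large antecedent and the second pair (ending perfect authentic cadence) is the large consequent; the consequent is phrases 3 and 4.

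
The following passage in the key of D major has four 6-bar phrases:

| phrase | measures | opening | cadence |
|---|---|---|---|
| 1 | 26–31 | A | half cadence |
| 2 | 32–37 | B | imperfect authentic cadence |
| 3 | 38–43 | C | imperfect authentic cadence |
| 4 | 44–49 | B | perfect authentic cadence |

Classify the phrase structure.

Four phrases in two halves: the first half (mm. 26-37) ends with an imperfect authentic cadence, the second (measures 38–49) with a perfect authentic cadence — a large antecedent–consequent pair, i.e. a double period.
Phrase 3 begins with different material from phrase 1, making it contrasting.

contrasting double period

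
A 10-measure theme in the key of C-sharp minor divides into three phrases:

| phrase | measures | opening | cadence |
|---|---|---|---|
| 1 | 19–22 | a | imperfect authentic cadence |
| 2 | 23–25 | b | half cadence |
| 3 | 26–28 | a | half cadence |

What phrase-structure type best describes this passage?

phrase group

The final phrase closes with a half cadence, which is not stronger than the preceding half cadence; the 3 phrases lack an overall antecedent–consequent design and so form a phrase group.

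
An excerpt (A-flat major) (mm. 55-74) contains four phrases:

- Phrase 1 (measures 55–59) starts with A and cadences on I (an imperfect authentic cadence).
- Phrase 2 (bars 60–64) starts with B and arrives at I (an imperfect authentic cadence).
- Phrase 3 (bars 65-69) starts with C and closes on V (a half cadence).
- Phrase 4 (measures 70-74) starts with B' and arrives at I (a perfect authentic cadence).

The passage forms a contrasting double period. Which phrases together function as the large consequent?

In a double period the first pair of phrases (ending imperfect authentic cadence) is the large antecedent and the second pair (ending perfect authentic cadence) is the large consequent; the consequent is phrases 3 and 4.

phrases 3 and 4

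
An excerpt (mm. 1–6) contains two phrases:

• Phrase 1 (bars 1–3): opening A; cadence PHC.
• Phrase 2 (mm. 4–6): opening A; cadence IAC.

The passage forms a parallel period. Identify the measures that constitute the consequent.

measures 4–6

The antecedent is the phrase ending with the weaker cadence (Phrygian half cadence, phrase 1) and the consequent the one ending more conclusively (imperfect authentic cadence, phrase 2); the consequent is measures 4-6.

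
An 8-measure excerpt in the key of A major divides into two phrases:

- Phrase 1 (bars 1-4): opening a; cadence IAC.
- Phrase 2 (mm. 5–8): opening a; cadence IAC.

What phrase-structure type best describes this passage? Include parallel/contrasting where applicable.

Both phrases have the same opening (a) and the same cadence (imperfect authentic cadence): the second is a restatement, not a consequent, so this is a repeated phrase rather than a period.

repeated phrase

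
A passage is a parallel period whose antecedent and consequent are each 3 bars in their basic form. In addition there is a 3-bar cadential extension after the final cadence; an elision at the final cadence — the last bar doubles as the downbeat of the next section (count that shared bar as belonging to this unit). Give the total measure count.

9 measures

Basic parallel period: 3 + 3 = 6 bars.
6 (basic form) + 3 (cadential extension) = 9.
The elision shares a bar with the next section but does not change this unit's count.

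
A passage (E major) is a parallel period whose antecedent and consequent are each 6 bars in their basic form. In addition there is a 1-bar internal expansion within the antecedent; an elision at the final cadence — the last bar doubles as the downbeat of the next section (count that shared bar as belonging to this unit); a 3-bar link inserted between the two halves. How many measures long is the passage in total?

16 measures

Basic parallel period: 6 + 6 = 12 bars.
12 (basic form) + 1 (internal expansion) + 3 (link) = 16.
The elision shares a bar with the next section but does not change this unit's count.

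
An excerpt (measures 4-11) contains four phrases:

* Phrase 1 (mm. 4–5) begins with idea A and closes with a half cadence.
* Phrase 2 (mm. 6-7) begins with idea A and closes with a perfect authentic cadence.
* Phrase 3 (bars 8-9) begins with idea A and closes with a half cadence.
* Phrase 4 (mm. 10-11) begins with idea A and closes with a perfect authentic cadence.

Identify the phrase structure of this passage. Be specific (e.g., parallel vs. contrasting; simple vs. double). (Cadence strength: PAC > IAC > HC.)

The cadence pattern HC–PAC–HC–PAC is weak–strong twice, and phrases 3–4 restate phrases 1–2: a period heard twice, not a double period (which would end weakly at phrase 2).

repeated period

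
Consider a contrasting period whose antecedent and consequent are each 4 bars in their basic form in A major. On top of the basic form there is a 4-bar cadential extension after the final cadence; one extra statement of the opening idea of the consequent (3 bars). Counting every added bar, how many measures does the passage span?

15 measures

Basic contrasting period: 4 + 4 = 8 bars.
8 (basic form) + 4 (cadential extension) + 3 (extra statement) = 15.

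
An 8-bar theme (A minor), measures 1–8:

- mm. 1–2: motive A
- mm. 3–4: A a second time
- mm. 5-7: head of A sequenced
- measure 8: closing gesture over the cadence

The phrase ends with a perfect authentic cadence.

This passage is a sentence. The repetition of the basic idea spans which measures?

measures 3–4

The presentation of a sentence is the basic idea (measures 1-2) plus its repetition (bars 3–4); the repetition of the basic idea is therefore mm. 3–4.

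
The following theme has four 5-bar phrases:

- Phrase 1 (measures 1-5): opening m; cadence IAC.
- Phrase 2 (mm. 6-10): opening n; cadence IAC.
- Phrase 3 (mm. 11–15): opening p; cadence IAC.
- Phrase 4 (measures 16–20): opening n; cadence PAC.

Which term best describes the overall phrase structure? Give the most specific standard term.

Four phrases in two halves: the first half (mm. 1-10) ends with an imperfect authentic cadence, the second (mm. 11-20) with a perfect authentic cadence — a large antecedent–consequent pair, i.e. a double period.
Phrase 3 begins with different material from phrase 1, making it contrasting.

contrasting double period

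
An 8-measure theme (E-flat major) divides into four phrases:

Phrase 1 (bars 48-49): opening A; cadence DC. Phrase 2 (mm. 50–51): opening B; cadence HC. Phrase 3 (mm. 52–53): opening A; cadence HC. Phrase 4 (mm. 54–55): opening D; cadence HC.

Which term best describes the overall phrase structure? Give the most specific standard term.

phrase group

Phrase 4 ends with a half cadence, no stronger than phrase 2's half cadence, so the four phrases do not form a double period; nor do phrases 3–4 duplicate 1–2, so it is not a repeated period. With no phrase reaching a conclusive cadence, the passage is a phrase group.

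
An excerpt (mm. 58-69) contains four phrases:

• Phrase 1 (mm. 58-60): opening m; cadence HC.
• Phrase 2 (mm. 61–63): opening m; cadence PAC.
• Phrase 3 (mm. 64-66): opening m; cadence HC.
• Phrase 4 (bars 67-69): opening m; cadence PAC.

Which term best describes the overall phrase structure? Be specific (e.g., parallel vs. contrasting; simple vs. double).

The cadence pattern HC–PAC–HC–PAC is weak–strong twice, and phrases 3–4 restate phrases 1–2: a period heard twice, not a double period (which would end weakly at phrase 2).

repeated period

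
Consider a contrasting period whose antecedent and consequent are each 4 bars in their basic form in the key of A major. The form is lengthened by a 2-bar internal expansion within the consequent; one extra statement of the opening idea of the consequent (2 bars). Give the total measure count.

12 measures

Basic contrasting period: 4 + 4 = 8 bars.
8 (basic form) + 2 (internal expansion) + 2 (extra statement) = 12.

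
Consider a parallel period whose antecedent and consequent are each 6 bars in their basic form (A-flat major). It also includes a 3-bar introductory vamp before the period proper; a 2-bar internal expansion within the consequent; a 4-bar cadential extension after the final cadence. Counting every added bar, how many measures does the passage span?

21 measures

Basic parallel period: 6 + 6 = 12 bars.
12 (basic form) + 3 (introduction) + 2 (internal expansion) + 4 (cadential extension) = 21.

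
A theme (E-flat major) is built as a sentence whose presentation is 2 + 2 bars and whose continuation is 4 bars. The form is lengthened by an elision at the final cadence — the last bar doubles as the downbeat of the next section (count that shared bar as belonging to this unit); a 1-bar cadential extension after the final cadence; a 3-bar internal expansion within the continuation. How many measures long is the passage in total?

12 measures

Basic sentence: 2 + 2 + 4 = 8 bars.
8 (basic form) + 1 (cadential extension) + 3 (internal expansion) = 12.
The elision shares a bar with the next section but does not change this unit's count.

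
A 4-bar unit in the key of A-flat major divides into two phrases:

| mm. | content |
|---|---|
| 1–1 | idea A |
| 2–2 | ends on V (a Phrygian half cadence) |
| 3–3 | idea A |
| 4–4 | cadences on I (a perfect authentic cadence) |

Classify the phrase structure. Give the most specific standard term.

Phrase 1 ends with a Phrygian half cadence (weaker) and phrase 2 with a perfect authentic cadence (stronger): antecedent + consequent = a period.
The two phrases open with the same material (A / A), so the period is parallel.

parallel period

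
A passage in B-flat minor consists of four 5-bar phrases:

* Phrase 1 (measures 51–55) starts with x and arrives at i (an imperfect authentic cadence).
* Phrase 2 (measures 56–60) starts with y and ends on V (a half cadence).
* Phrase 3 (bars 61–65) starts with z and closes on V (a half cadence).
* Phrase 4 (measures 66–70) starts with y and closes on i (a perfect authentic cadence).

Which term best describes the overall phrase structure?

Four phrases in two halves: the first half (measures 51–60) ends with a half cadence, the second (mm. 61-70) with a perfect authentic cadence — a large antecedent–consequent pair, i.e. a double period.
Phrase 3 begins with different material from phrase 1, making it contrasting.

contrasting double period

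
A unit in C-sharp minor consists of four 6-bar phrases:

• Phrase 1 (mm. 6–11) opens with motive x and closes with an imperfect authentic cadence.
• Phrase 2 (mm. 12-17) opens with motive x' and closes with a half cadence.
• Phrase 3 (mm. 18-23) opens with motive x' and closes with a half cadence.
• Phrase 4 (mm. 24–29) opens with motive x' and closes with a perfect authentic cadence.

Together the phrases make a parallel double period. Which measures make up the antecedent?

In a double period the first pair of phrases (ending half cadence) is the large antecedent and the second pair (ending perfect authentic cadence) is the large consequent; the antecedent is measures 6–17.

measures 6–17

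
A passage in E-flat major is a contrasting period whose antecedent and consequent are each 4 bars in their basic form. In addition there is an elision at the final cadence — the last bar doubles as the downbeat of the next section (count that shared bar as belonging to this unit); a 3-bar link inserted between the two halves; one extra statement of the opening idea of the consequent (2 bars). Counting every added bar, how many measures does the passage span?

13 measures

Basic contrasting period: 4 + 4 = 8 bars.
8 (basic form) + 3 (link) + 2 (extra statement) = 13.
The elision shares a bar with the next section but does not change this unit's count.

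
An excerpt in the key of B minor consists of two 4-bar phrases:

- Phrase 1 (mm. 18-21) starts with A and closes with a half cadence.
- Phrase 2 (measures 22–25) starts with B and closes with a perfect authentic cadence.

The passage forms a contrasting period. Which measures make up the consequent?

measures 22–25

The phrase ending with the weaker cadence (half cadence) is the antecedent; the one ending more conclusively (perfect authentic cadence) is the consequent. The consequent is measures 22–25.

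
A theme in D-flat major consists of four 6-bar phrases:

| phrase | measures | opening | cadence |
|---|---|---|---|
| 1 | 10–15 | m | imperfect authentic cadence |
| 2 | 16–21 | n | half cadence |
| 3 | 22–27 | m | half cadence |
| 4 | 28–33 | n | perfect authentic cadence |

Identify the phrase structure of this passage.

Four phrases in two halves: the first half (mm. 10–21) ends with a half cadence, the second (measures 22–33) with a perfect authentic cadence — a large antecedent–consequent pair, i.e. a double period.
Phrase 3 begins with the same material as phrase 1, making it parallel.

parallel double period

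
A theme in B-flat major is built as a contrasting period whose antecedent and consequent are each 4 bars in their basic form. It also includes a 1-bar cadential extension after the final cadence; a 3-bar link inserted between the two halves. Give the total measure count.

12 measures

Basic contrasting period: 4 + 4 = 8 bars.
8 (basic form) + 1 (cadential extension) + 3 (link) = 12.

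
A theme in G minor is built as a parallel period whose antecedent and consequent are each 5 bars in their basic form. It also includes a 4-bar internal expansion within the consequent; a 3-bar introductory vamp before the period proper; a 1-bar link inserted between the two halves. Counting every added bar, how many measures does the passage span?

Basic parallel period: 5 + 5 = 10 bars.
10 (basic form) + 4 (internal expansion) + 3 (introduction) + 1 (link) = 18.

18 measures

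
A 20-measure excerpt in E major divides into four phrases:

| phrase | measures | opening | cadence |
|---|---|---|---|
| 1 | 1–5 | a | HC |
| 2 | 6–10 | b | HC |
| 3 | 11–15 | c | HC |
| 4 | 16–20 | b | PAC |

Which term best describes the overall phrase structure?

Four phrases in two halves: the first half (mm. 1–10) ends with a half cadence, the second (mm. 11–20) with a perfect authentic cadence — a large antecedent–consequent pair, i.e. a double period.
Phrase 3 begins with different material from phrase 1, making it contrasting.

contrasting double period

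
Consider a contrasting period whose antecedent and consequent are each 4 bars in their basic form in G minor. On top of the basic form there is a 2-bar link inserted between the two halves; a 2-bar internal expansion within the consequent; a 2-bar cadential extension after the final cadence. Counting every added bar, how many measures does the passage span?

14 measures

Basic contrasting period: 4 + 4 = 8 bars.
8 (basic form) + 2 (link) + 2 (internal expansion) + 2 (cadential extension) = 14.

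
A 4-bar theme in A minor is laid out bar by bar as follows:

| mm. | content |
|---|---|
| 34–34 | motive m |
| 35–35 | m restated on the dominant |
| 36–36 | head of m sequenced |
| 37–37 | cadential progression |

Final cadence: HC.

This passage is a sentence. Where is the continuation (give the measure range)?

After the presentation (mm. 34–35), the continuation covers the fragmentation through the cadence: measures 36–37.

measures 36–37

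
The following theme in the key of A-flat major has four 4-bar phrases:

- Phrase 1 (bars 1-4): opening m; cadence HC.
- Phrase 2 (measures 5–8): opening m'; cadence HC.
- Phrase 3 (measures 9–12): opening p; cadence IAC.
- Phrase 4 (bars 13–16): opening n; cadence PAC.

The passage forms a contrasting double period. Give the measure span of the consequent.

measures 9–16

In a double period the first pair of phrases (ending half cadence) is the large antecedent and the second pair (ending perfect authentic cadence) is the large consequent; the consequent is measures 9–16.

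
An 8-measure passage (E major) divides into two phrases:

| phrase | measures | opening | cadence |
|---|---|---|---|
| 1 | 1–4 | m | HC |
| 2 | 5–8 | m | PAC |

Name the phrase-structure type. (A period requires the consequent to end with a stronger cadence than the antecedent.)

parallel period

Phrase 1 ends with a half cadence (weaker) and phrase 2 with a perfect authentic cadence (stronger): antecedent + consequent = a period.
The two phrases open with the same material (m / m), so the period is parallel.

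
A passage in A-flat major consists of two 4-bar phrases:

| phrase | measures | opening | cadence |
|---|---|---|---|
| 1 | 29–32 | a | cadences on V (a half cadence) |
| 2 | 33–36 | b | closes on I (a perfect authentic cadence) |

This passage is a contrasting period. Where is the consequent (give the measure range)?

measures 33–36

The antecedent is the phrase ending with the weaker cadence (half cadence, phrase 1) and the consequent the one ending more conclusively (perfect authentic cadence, phrase 2); the consequent is measures 33-36.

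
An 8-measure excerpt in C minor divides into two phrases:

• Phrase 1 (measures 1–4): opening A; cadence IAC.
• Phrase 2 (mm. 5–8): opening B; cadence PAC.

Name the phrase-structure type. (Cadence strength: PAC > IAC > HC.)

Phrase 1 ends with an imperfect authentic cadence (weaker) and phrase 2 with a perfect authentic cadence (stronger): antecedent + consequent = a period.
The two phrases open with different material (A / B), so the period is contrasting.

contrasting period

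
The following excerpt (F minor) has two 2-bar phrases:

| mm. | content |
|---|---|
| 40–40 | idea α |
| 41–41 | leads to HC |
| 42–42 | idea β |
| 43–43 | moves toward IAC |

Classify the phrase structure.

contrasting period

Phrase 1 ends with a half cadence (weaker) and phrase 2 with an imperfect authentic cadence (stronger): antecedent + consequent = a period.
The two phrases open with different material (α / β), so the period is contrasting.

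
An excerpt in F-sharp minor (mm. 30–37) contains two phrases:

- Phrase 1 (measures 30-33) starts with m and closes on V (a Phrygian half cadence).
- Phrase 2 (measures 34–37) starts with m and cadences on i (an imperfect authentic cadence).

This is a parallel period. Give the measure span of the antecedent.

The phrase ending with the weaker cadence (Phrygian half cadence) is the antecedent; the one ending more conclusively (imperfect authentic cadence) is the consequent. The antecedent is measures 30–33.

measures 30–33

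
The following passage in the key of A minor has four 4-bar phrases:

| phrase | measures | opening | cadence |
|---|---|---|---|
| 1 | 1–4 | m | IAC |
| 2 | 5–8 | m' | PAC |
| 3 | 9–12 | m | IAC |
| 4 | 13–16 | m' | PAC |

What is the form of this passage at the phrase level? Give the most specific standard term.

The cadence pattern IAC–PAC–IAC–PAC is weak–strong twice, and phrases 3–4 restate phrases 1–2: a period heard twice, not a double period (which would end weakly at phrase 2).

repeated period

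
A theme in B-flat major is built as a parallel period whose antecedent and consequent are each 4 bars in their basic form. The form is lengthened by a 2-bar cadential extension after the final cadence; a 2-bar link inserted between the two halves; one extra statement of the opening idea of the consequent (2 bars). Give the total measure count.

Basic parallel period: 4 + 4 = 8 bars.
8 (basic form) + 2 (cadential extension) + 2 (link) + 2 (extra statement) = 14.

14 measures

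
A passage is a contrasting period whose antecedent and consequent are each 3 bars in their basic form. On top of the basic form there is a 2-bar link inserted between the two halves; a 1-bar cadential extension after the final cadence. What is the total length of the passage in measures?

Basic contrasting period: 3 + 3 = 6 bars.
6 (basic form) + 2 (link) + 1 (cadential extension) = 9.

9 measures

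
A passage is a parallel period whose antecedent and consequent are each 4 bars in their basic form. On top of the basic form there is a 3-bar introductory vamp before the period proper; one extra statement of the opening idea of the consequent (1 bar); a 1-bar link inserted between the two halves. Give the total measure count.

13 measures

Basic parallel period: 4 + 4 = 8 bars.
8 (basic form) + 3 (introduction) + 1 (extra statement) + 1 (link) = 13.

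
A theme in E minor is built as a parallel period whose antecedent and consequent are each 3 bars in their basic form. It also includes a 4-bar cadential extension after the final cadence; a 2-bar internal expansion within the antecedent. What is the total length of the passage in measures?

Basic parallel period: 3 + 3 = 6 bars.
6 (basic form) + 4 (cadential extension) + 2 (internal expansion) = 12.

12 measures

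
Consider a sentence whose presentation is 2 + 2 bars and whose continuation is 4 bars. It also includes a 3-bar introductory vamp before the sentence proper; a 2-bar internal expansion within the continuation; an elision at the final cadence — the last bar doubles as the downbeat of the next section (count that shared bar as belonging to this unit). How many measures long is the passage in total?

13 measures

Basic sentence: 2 + 2 + 4 = 8 bars.
8 (basic form) + 3 (introduction) + 2 (internal expansion) = 13.
The elision shares a bar with the next section but does not change this unit's count.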